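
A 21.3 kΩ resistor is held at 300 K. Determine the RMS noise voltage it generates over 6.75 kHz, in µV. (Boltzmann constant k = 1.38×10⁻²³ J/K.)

1.54 µV

V_n = √(4kTRB)
4kTRB = 4 × 1.38×10⁻²³ × 300 × 2.13×10⁴ × 6.75×10³ = 2.38×10⁻¹² V²
V_n = √(2.38×10⁻¹²) = 1.54×10⁻⁶ V = 1.54 µV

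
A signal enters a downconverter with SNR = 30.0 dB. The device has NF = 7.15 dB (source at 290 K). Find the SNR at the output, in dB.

22.85 dB

By definition F = SNR_in/SNR_out, so in dB: SNR_out = SNR_in − NF
SNR_out = 30.0 − 7.15 = 22.85 dB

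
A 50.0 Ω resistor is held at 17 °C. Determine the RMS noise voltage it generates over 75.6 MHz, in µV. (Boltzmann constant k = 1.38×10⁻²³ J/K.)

7.78 µV

T = 17 °C + 273.15 = 290.15 K
V_n = √(4kTRB)
4kTRB = 4 × 1.38×10⁻²³ × 290.15 × 5.00×10¹ × 7.56×10⁷ = 6.05×10⁻¹¹ V²
V_n = √(6.05×10⁻¹¹) = 7.78×10⁻⁶ V = 7.78 µV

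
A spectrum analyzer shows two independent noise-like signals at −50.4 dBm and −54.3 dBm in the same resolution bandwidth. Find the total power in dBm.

−48.9 dBm

Convert to linear, add, convert back:
P₁ = 9.12×10⁻⁹ W, P₂ = 3.72×10⁻⁹ W
P_tot = 1.28×10⁻⁸ W → 10 log₁₀(P_tot / 10⁻³) = −48.9 dBm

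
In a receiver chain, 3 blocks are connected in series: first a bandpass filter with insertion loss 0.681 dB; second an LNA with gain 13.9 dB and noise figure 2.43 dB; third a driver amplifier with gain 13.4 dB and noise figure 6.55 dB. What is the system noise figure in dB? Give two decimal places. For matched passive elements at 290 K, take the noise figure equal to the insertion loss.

3.45 dB

Convert to linear (a loss of L dB is a gain of −L dB): F_i = 10^(NF_i/10), G_i = 10^(G_i,dB/10)
  Stage 1: F_1 = 10^(0.681/10) = 1.170, G_1 = 10^(−0.681/10) = 0.8549
  Stage 2: F_2 = 10^(2.43/10) = 1.750, G_2 = 10^(13.9/10) = 24.55
  Stage 3: F_3 = 10^(6.55/10) = 4.519, G_3 = 10^(13.4/10) = 21.88
Friis cascade:
  F = 1.170 + (1.750 − 1)/0.8549 + (4.519 − 1)/20.98 = 2.215
NF = 10 log₁₀(2.215) = 3.45 dB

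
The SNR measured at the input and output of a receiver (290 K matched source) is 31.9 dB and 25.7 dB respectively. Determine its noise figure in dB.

NF (dB) = SNR_in(dB) − SNR_out(dB) when the source is at T₀
NF = 31.9 − 25.7 = 6.2 dB

6.2 dB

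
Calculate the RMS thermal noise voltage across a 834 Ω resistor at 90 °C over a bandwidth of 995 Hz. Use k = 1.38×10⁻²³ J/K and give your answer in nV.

T = 90 °C + 273.15 = 363.15 K
V_n = √(4kTRB)
4kTRB = 4 × 1.38×10⁻²³ × 363.15 × 8.34×10² × 9.95×10² = 1.66×10⁻¹⁴ V²
V_n = √(1.66×10⁻¹⁴) = 1.29×10⁻⁷ V = 129 nV

129 nV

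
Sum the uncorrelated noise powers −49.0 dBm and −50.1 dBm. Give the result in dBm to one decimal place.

−46.5 dBm

Convert to linear, add, convert back:
P₁ = 1.26×10⁻⁸ W, P₂ = 9.77×10⁻⁹ W
P_tot = 2.24×10⁻⁸ W → 10 log₁₀(P_tot / 10⁻³) = −46.5 dBm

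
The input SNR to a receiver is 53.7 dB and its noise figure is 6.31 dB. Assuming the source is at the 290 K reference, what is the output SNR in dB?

47.39 dB

By definition F = SNR_in/SNR_out, so in dB: SNR_out = SNR_in − NF
SNR_out = 53.7 − 6.31 = 47.39 dB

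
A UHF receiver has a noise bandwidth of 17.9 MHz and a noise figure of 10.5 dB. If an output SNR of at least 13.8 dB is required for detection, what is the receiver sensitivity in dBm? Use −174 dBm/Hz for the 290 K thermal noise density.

Sensitivity = −174 + 10 log₁₀(B) + NF + SNR_min
= −174 + 72.53 + 10.5 + 13.8
= −77.17 dBm → −77.2 dBm

−77.2 dBm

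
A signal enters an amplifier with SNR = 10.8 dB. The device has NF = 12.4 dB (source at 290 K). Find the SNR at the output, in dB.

−1.6 dB

By definition F = SNR_in/SNR_out, so in dB: SNR_out = SNR_in − NF
SNR_out = 10.8 − 12.4 = −1.6 dB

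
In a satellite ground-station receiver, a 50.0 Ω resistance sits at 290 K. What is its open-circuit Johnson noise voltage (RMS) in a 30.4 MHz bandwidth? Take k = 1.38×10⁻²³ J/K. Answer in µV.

V_n = √(4kTRB)
4kTRB = 4 × 1.38×10⁻²³ × 290 × 5.00×10¹ × 3.04×10⁷ = 2.43×10⁻¹¹ V²
V_n = √(2.43×10⁻¹¹) = 4.93×10⁻⁶ V = 4.93 µV

4.93 µV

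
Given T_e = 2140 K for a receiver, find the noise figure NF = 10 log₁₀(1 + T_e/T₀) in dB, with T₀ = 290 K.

9.23 dB

F = 1 + T_e/T₀ = 1 + 2140/290 = 8.37931
NF = 10 log₁₀(8.37931) = 9.23 dB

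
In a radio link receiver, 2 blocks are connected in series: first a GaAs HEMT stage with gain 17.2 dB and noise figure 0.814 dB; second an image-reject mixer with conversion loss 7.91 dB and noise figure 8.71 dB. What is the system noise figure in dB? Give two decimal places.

1.23 dB

Convert to linear (a loss of L dB is a gain of −L dB): F_i = 10^(NF_i/10), G_i = 10^(G_i,dB/10)
  Stage 1: F_1 = 10^(0.814/10) = 1.206, G_1 = 10^(17.2/10) = 52.48
  Stage 2: F_2 = 10^(8.71/10) = 7.430, G_2 = 10^(−7.91/10) = 0.1618
Friis cascade:
  F = 1.206 + (7.430 − 1)/52.48 = 1.329
NF = 10 log₁₀(1.329) = 1.23 dB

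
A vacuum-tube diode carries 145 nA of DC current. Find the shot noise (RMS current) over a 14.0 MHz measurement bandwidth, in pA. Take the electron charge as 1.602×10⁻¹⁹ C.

806 pA

I_n = √(2qI·B)
2qI·B = 2 × 1.602×10⁻¹⁹ × 1.45×10⁻⁷ × 1.40×10⁷ = 6.50×10⁻¹⁹ A²
I_n = √(6.50×10⁻¹⁹) = 8.06×10⁻¹⁰ A = 806 pA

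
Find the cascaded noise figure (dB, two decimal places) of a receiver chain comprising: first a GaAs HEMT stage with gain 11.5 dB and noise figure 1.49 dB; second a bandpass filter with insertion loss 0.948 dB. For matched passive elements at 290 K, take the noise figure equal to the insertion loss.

Convert to linear (a loss of L dB is a gain of −L dB): F_i = 10^(NF_i/10), G_i = 10^(G_i,dB/10)
  Stage 1: F_1 = 10^(1.49/10) = 1.409, G_1 = 10^(11.5/10) = 14.13
  Stage 2: F_2 = 10^(0.948/10) = 1.244, G_2 = 10^(−0.948/10) = 0.8039
Friis cascade:
  F = 1.409 + (1.244 − 1)/14.13 = 1.427
NF = 10 log₁₀(1.427) = 1.54 dB

1.54 dB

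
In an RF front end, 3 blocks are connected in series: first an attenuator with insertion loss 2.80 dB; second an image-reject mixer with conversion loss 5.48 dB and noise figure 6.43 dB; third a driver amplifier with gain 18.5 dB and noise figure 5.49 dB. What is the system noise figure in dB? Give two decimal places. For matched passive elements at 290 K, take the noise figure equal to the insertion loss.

Convert to linear (a loss of L dB is a gain of −L dB): F_i = 10^(NF_i/10), G_i = 10^(G_i,dB/10)
  Stage 1: F_1 = 10^(2.80/10) = 1.905, G_1 = 10^(−2.80/10) = 0.5248
  Stage 2: F_2 = 10^(6.43/10) = 4.395, G_2 = 10^(−5.48/10) = 0.2831
  Stage 3: F_3 = 10^(5.49/10) = 3.540, G_3 = 10^(18.5/10) = 70.79
Friis cascade:
  F = 1.905 + (4.395 − 1)/0.5248 + (3.540 − 1)/0.1486 = 25.47
NF = 10 log₁₀(25.47) = 14.06 dB

14.06 dB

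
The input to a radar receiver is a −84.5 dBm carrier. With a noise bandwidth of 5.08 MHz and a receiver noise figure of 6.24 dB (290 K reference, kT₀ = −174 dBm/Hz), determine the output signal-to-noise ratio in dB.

Noise floor: N = −174 + 10 log₁₀(B) + NF
10 log₁₀(5.08×10⁶) = 67.06 dB
N = −174 + 67.06 + 6.24 = −100.70 dBm
SNR = P_sig − N = −84.5 − (−100.70) = 16.20 dB → 16.2 dB

16.2 dB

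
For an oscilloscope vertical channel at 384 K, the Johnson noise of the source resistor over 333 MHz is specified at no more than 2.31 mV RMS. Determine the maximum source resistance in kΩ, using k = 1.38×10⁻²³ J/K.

Johnson–Nyquist: V_n = √(4kTRB) ⇒ R = V_n² / (4kTB)
4kTB = 4 × 1.38×10⁻²³ × 384 × 3.33×10⁸ = 7.06×10⁻¹²
R = (2.31×10⁻³)² / 7.06×10⁻¹² = 7.56×10⁵ Ω = 756 kΩ

756 kΩ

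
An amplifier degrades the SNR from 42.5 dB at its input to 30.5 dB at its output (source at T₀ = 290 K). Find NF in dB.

12.0 dB

NF (dB) = SNR_in(dB) − SNR_out(dB) when the source is at T₀
NF = 42.5 − 30.5 = 12.0 dB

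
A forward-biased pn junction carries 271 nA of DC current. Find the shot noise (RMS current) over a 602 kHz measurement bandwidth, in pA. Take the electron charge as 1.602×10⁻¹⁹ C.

229 pA

I_n = √(2qI·B)
2qI·B = 2 × 1.602×10⁻¹⁹ × 2.71×10⁻⁷ × 6.02×10⁵ = 5.23×10⁻²⁰ A²
I_n = √(5.23×10⁻²⁰) = 2.29×10⁻¹⁰ A = 229 pA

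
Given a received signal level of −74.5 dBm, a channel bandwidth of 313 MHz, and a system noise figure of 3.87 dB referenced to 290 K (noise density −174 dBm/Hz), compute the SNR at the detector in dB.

Noise floor: N = −174 + 10 log₁₀(B) + NF
10 log₁₀(3.13×10⁸) = 84.96 dB
N = −174 + 84.96 + 3.87 = −85.17 dBm
SNR = P_sig − N = −74.5 − (−85.17) = 10.67 dB → 10.7 dB

10.7 dB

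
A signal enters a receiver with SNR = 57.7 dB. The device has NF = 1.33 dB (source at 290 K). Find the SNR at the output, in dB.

By definition F = SNR_in/SNR_out, so in dB: SNR_out = SNR_in − NF
SNR_out = 57.7 − 1.33 = 56.37 dB

56.37 dB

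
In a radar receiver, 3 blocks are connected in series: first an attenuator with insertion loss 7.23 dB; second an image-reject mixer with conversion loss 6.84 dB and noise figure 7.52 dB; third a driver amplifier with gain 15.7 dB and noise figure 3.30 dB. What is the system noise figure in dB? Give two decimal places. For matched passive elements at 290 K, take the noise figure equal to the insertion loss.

17.70 dB

Convert to linear (a loss of L dB is a gain of −L dB): F_i = 10^(NF_i/10), G_i = 10^(G_i,dB/10)
  Stage 1: F_1 = 10^(7.23/10) = 5.284, G_1 = 10^(−7.23/10) = 0.1892
  Stage 2: F_2 = 10^(7.52/10) = 5.649, G_2 = 10^(−6.84/10) = 0.2070
  Stage 3: F_3 = 10^(3.30/10) = 2.138, G_3 = 10^(15.7/10) = 37.15
Friis cascade:
  F = 5.284 + (5.649 − 1)/0.1892 + (2.138 − 1)/0.03917 = 58.90
NF = 10 log₁₀(58.90) = 17.70 dB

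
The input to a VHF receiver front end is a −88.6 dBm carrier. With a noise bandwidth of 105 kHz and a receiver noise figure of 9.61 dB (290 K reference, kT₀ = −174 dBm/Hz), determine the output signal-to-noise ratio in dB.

Noise floor: N = −174 + 10 log₁₀(B) + NF
10 log₁₀(1.05×10⁵) = 50.21 dB
N = −174 + 50.21 + 9.61 = −114.18 dBm
SNR = P_sig − N = −88.6 − (−114.18) = 25.58 dB → 25.6 dB

25.6 dB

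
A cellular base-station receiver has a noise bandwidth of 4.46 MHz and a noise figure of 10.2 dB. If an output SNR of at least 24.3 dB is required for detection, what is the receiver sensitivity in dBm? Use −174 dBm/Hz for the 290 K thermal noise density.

−73.0 dBm

Sensitivity = −174 + 10 log₁₀(B) + NF + SNR_min
= −174 + 66.49 + 10.2 + 24.3
= −73.01 dBm → −73.0 dBm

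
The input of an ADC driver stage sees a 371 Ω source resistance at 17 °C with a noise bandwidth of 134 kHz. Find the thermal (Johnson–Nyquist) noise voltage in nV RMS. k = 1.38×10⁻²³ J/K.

892 nV

T = 17 °C + 273.15 = 290.15 K
V_n = √(4kTRB)
4kTRB = 4 × 1.38×10⁻²³ × 290.15 × 3.71×10² × 1.34×10⁵ = 7.96×10⁻¹³ V²
V_n = √(7.96×10⁻¹³) = 8.92×10⁻⁷ V = 892 nV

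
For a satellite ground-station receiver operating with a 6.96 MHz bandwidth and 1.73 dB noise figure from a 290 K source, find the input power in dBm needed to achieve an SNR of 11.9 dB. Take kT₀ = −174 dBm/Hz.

−91.9 dBm

Sensitivity = −174 + 10 log₁₀(B) + NF + SNR_min
= −174 + 68.43 + 1.73 + 11.9
= −91.94 dBm → −91.9 dBm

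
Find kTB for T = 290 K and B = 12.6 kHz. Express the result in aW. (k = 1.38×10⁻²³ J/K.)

P_n = kTB = 1.38×10⁻²³ × 290 × 1.26×10⁴ = 5.04×10⁻¹⁷ W = 50.4 aW

50.4 aW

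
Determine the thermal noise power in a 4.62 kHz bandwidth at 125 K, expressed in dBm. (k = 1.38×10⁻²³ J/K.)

P_n = kTB = 1.38×10⁻²³ × 125 × 4.62×10³ = 7.97×10⁻¹⁸ W
In dBm: 10 log₁₀(7.97×10⁻¹⁸ / 10⁻³) = −141.0 dBm

−141.0 dBm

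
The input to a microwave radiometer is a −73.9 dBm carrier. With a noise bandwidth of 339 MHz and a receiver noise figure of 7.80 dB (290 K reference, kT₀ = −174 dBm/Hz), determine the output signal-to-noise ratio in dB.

Noise floor: N = −174 + 10 log₁₀(B) + NF
10 log₁₀(3.39×10⁸) = 85.3 dB
N = −174 + 85.3 + 7.80 = −80.90 dBm
SNR = P_sig − N = −73.9 − (−80.90) = 7.00 dB → 7.0 dB

7.0 dB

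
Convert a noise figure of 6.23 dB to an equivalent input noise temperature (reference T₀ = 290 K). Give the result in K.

927 K

F = 10^(6.23/10) = 4.19759
T_e = (F − 1)·T₀ = (4.19759 − 1) × 290 = 927 K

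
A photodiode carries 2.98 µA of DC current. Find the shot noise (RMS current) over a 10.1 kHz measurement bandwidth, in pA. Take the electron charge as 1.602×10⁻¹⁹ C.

I_n = √(2qI·B)
2qI·B = 2 × 1.602×10⁻¹⁹ × 2.98×10⁻⁶ × 1.01×10⁴ = 9.64×10⁻²¹ A²
I_n = √(9.64×10⁻²¹) = 9.82×10⁻¹¹ A = 98.2 pA

98.2 pA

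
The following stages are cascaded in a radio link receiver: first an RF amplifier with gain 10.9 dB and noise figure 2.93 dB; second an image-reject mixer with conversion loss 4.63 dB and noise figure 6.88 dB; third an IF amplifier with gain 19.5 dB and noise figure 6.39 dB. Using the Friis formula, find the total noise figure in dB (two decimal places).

Convert to linear (a loss of L dB is a gain of −L dB): F_i = 10^(NF_i/10), G_i = 10^(G_i,dB/10)
  Stage 1: F_1 = 10^(2.93/10) = 1.963, G_1 = 10^(10.9/10) = 12.30
  Stage 2: F_2 = 10^(6.88/10) = 4.875, G_2 = 10^(−4.63/10) = 0.3443
  Stage 3: F_3 = 10^(6.39/10) = 4.355, G_3 = 10^(19.5/10) = 89.13
Friis cascade:
  F = 1.963 + (4.875 − 1)/12.30 + (4.355 − 1)/4.236 = 3.070
NF = 10 log₁₀(3.070) = 4.87 dB

4.87 dB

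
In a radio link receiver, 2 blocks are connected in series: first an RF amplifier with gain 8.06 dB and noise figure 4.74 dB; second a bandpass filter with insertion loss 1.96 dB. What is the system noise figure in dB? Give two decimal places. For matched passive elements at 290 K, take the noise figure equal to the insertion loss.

4.87 dB

Convert to linear (a loss of L dB is a gain of −L dB): F_i = 10^(NF_i/10), G_i = 10^(G_i,dB/10)
  Stage 1: F_1 = 10^(4.74/10) = 2.979, G_1 = 10^(8.06/10) = 6.397
  Stage 2: F_2 = 10^(1.96/10) = 1.570, G_2 = 10^(−1.96/10) = 0.6368
Friis cascade:
  F = 2.979 + (1.570 − 1)/6.397 = 3.068
NF = 10 log₁₀(3.068) = 4.87 dB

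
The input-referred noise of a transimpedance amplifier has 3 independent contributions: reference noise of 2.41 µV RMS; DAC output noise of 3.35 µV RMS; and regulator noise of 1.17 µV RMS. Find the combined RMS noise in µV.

Uncorrelated sources add in power (mean-square): V_tot = √(ΣV_i²)
V_tot = √[(2.41×10⁻⁶)² + (3.35×10⁻⁶)² + (1.17×10⁻⁶)²] = 4.29×10⁻⁶ V = 4.29 µV

4.29 µV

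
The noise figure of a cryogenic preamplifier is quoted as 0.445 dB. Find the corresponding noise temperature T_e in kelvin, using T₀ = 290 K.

F = 10^(0.445/10) = 1.1079
T_e = (F − 1)·T₀ = (1.1079 − 1) × 290 = 31.3 K

31.3 K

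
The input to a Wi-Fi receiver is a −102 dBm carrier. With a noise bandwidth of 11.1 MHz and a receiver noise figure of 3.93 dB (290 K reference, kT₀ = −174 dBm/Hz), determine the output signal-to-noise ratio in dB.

−2.4 dB

Noise floor: N = −174 + 10 log₁₀(B) + NF
10 log₁₀(1.11×10⁷) = 70.45 dB
N = −174 + 70.45 + 3.93 = −99.62 dBm
SNR = P_sig − N = −102 − (−99.62) = −2.38 dB → −2.4 dB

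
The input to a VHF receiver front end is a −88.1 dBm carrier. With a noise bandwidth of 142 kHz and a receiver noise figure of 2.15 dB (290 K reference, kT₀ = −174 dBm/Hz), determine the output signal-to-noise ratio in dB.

32.2 dB

Noise floor: N = −174 + 10 log₁₀(B) + NF
10 log₁₀(1.42×10⁵) = 51.52 dB
N = −174 + 51.52 + 2.15 = −120.33 dBm
SNR = P_sig − N = −88.1 − (−120.33) = 32.23 dB → 32.2 dB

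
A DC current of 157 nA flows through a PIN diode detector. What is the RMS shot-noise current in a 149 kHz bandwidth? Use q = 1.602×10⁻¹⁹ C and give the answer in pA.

86.6 pA

I_n = √(2qI·B)
2qI·B = 2 × 1.602×10⁻¹⁹ × 1.57×10⁻⁷ × 1.49×10⁵ = 7.50×10⁻²¹ A²
I_n = √(7.50×10⁻²¹) = 8.66×10⁻¹¹ A = 86.6 pA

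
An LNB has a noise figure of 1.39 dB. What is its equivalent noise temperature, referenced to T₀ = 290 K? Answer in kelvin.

F = 10^(1.39/10) = 1.37721
T_e = (F − 1)·T₀ = (1.37721 − 1) × 290 = 109 K

109 K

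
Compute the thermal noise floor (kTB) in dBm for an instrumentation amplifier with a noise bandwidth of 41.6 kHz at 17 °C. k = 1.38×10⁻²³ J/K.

T = 17 °C + 273.15 = 290.15 K
P_n = kTB = 1.38×10⁻²³ × 290.15 × 4.16×10⁴ = 1.67×10⁻¹⁶ W
In dBm: 10 log₁₀(1.67×10⁻¹⁶ / 10⁻³) = −127.8 dBm

−127.8 dBm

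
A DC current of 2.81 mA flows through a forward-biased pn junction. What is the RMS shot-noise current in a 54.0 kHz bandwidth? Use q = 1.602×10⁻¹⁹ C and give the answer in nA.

6.97 nA

I_n = √(2qI·B)
2qI·B = 2 × 1.602×10⁻¹⁹ × 2.81×10⁻³ × 5.40×10⁴ = 4.86×10⁻¹⁷ A²
I_n = √(4.86×10⁻¹⁷) = 6.97×10⁻⁹ A = 6.97 nA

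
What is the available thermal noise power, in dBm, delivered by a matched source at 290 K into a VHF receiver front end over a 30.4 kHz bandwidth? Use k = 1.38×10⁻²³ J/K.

P_n = kTB = 1.38×10⁻²³ × 290 × 3.04×10⁴ = 1.22×10⁻¹⁶ W
In dBm: 10 log₁₀(1.22×10⁻¹⁶ / 10⁻³) = −129.1 dBm

−129.1 dBm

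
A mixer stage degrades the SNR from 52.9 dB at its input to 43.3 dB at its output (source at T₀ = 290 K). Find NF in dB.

NF (dB) = SNR_in(dB) − SNR_out(dB) when the source is at T₀
NF = 52.9 − 43.3 = 9.6 dB

9.6 dB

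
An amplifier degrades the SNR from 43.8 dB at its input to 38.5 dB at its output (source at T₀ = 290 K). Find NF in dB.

NF (dB) = SNR_in(dB) − SNR_out(dB) when the source is at T₀
NF = 43.8 − 38.5 = 5.3 dB

5.3 dB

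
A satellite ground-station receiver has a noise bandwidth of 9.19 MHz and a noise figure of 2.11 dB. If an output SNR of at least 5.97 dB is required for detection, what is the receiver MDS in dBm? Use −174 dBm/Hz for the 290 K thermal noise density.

−96.3 dBm

Sensitivity = −174 + 10 log₁₀(B) + NF + SNR_min
= −174 + 69.63 + 2.11 + 5.97
= −96.29 dBm → −96.3 dBm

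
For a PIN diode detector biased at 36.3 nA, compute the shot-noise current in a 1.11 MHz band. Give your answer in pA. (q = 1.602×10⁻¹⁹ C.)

114 pA

I_n = √(2qI·B)
2qI·B = 2 × 1.602×10⁻¹⁹ × 3.63×10⁻⁸ × 1.11×10⁶ = 1.29×10⁻²⁰ A²
I_n = √(1.29×10⁻²⁰) = 1.14×10⁻¹⁰ A = 114 pA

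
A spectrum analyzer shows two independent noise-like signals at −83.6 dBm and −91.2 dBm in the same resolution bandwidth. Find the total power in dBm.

−82.9 dBm

Convert to linear, add, convert back:
P₁ = 4.37×10⁻¹² W, P₂ = 7.59×10⁻¹³ W
P_tot = 5.12×10⁻¹² W → 10 log₁₀(P_tot / 10⁻³) = −82.9 dBm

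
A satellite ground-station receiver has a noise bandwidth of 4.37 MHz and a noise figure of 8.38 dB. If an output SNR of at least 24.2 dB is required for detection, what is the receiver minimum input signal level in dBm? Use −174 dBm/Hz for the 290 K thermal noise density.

−75.0 dBm

Sensitivity = −174 + 10 log₁₀(B) + NF + SNR_min
= −174 + 66.4 + 8.38 + 24.2
= −75.02 dBm → −75.0 dBm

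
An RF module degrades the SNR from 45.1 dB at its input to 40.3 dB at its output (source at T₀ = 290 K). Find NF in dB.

4.8 dB

NF (dB) = SNR_in(dB) − SNR_out(dB) when the source is at T₀
NF = 45.1 − 40.3 = 4.8 dB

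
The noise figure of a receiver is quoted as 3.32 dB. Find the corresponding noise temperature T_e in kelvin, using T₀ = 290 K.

333 K

F = 10^(3.32/10) = 2.14783
T_e = (F − 1)·T₀ = (2.14783 − 1) × 290 = 333 K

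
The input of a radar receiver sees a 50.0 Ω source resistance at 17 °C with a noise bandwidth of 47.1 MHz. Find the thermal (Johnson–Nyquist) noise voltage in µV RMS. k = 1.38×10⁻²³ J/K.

6.14 µV

T = 17 °C + 273.15 = 290.15 K
V_n = √(4kTRB)
4kTRB = 4 × 1.38×10⁻²³ × 290.15 × 5.00×10¹ × 4.71×10⁷ = 3.77×10⁻¹¹ V²
V_n = √(3.77×10⁻¹¹) = 6.14×10⁻⁶ V = 6.14 µV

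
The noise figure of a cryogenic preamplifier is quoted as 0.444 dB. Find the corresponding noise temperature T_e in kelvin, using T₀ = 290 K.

31.2 K

F = 10^(0.444/10) = 1.10764
T_e = (F − 1)·T₀ = (1.10764 − 1) × 290 = 31.2 K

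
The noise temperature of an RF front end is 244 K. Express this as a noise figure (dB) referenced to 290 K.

2.65 dB

F = 1 + T_e/T₀ = 1 + 244/290 = 1.84138
NF = 10 log₁₀(1.84138) = 2.65 dB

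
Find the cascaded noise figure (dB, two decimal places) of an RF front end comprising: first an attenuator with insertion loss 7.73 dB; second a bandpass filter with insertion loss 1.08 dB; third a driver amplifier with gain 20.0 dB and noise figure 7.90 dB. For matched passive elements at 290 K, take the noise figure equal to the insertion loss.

Convert to linear (a loss of L dB is a gain of −L dB): F_i = 10^(NF_i/10), G_i = 10^(G_i,dB/10)
  Stage 1: F_1 = 10^(7.73/10) = 5.929, G_1 = 10^(−7.73/10) = 0.1687
  Stage 2: F_2 = 10^(1.08/10) = 1.282, G_2 = 10^(−1.08/10) = 0.7798
  Stage 3: F_3 = 10^(7.90/10) = 6.166, G_3 = 10^(20.0/10) = 100.0
Friis cascade:
  F = 5.929 + (1.282 − 1)/0.1687 + (6.166 − 1)/0.1315 = 46.88
NF = 10 log₁₀(46.88) = 16.71 dB

16.71 dB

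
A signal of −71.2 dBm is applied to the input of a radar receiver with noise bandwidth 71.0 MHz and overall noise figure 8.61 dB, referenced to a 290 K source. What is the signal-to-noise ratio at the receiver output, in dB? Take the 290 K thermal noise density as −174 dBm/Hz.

Noise floor: N = −174 + 10 log₁₀(B) + NF
10 log₁₀(7.10×10⁷) = 78.51 dB
N = −174 + 78.51 + 8.61 = −86.88 dBm
SNR = P_sig − N = −71.2 − (−86.88) = 15.68 dB → 15.7 dB

15.7 dB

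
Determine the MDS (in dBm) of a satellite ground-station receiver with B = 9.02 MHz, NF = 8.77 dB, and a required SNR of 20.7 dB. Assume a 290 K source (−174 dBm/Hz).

Sensitivity = −174 + 10 log₁₀(B) + NF + SNR_min
= −174 + 69.55 + 8.77 + 20.7
= −74.98 dBm → −75.0 dBm

−75.0 dBm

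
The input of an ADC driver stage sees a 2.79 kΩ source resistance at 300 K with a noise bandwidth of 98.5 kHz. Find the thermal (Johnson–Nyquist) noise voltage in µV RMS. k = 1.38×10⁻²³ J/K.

2.13 µV

V_n = √(4kTRB)
4kTRB = 4 × 1.38×10⁻²³ × 300 × 2.79×10³ × 9.85×10⁴ = 4.55×10⁻¹² V²
V_n = √(4.55×10⁻¹²) = 2.13×10⁻⁶ V = 2.13 µV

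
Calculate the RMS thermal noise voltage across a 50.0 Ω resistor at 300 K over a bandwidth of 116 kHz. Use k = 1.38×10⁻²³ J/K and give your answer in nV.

310 nV

V_n = √(4kTRB)
4kTRB = 4 × 1.38×10⁻²³ × 300 × 5.00×10¹ × 1.16×10⁵ = 9.60×10⁻¹⁴ V²
V_n = √(9.60×10⁻¹⁴) = 3.10×10⁻⁷ V = 310 nV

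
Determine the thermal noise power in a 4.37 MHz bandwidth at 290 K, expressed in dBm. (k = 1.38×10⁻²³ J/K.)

P_n = kTB = 1.38×10⁻²³ × 290 × 4.37×10⁶ = 1.75×10⁻¹⁴ W
In dBm: 10 log₁₀(1.75×10⁻¹⁴ / 10⁻³) = −107.6 dBm

−107.6 dBm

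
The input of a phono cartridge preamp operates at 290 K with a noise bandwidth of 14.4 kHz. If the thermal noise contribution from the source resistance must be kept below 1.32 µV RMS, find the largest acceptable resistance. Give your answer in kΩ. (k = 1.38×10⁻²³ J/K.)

Johnson–Nyquist: V_n = √(4kTRB) ⇒ R = V_n² / (4kTB)
4kTB = 4 × 1.38×10⁻²³ × 290 × 1.44×10⁴ = 2.31×10⁻¹⁶
R = (1.32×10⁻⁶)² / 2.31×10⁻¹⁶ = 7.56×10³ Ω = 7.56 kΩ

7.56 kΩ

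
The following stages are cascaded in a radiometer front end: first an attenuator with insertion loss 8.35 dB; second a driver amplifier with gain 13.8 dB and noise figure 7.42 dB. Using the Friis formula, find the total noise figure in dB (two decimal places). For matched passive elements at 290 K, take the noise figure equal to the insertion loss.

Convert to linear (a loss of L dB is a gain of −L dB): F_i = 10^(NF_i/10), G_i = 10^(G_i,dB/10)
  Stage 1: F_1 = 10^(8.35/10) = 6.839, G_1 = 10^(−8.35/10) = 0.1462
  Stage 2: F_2 = 10^(7.42/10) = 5.521, G_2 = 10^(13.8/10) = 23.99
Friis cascade:
  F = 6.839 + (5.521 − 1)/0.1462 = 37.76
NF = 10 log₁₀(37.76) = 15.77 dB

15.77 dB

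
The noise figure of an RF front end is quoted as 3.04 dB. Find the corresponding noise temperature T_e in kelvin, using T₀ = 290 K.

294 K

F = 10^(3.04/10) = 2.01372
T_e = (F − 1)·T₀ = (2.01372 − 1) × 290 = 294 K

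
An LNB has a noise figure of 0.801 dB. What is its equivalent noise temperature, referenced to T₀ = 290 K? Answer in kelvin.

58.7 K

F = 10^(0.801/10) = 1.20254
T_e = (F − 1)·T₀ = (1.20254 − 1) × 290 = 58.7 K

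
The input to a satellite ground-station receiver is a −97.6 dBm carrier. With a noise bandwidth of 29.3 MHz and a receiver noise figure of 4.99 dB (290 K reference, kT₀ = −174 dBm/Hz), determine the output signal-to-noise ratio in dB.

−3.3 dB

Noise floor: N = −174 + 10 log₁₀(B) + NF
10 log₁₀(2.93×10⁷) = 74.67 dB
N = −174 + 74.67 + 4.99 = −94.34 dBm
SNR = P_sig − N = −97.6 − (−94.34) = −3.26 dB → −3.3 dB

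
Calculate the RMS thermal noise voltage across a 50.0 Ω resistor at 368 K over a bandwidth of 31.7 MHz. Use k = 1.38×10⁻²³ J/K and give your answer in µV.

5.67 µV

V_n = √(4kTRB)
4kTRB = 4 × 1.38×10⁻²³ × 368 × 5.00×10¹ × 3.17×10⁷ = 3.22×10⁻¹¹ V²
V_n = √(3.22×10⁻¹¹) = 5.67×10⁻⁶ V = 5.67 µV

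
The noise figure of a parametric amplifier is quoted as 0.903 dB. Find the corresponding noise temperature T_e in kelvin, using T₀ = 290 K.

F = 10^(0.903/10) = 1.23112
T_e = (F − 1)·T₀ = (1.23112 − 1) × 290 = 67.0 K

67.0 K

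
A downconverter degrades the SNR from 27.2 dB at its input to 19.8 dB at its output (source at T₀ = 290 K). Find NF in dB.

NF (dB) = SNR_in(dB) − SNR_out(dB) when the source is at T₀
NF = 27.2 − 19.8 = 7.4 dB

7.4 dB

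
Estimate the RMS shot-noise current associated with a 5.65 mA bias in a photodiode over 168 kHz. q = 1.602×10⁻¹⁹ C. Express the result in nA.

I_n = √(2qI·B)
2qI·B = 2 × 1.602×10⁻¹⁹ × 5.65×10⁻³ × 1.68×10⁵ = 3.04×10⁻¹⁶ A²
I_n = √(3.04×10⁻¹⁶) = 1.74×10⁻⁸ A = 17.4 nA

17.4 nA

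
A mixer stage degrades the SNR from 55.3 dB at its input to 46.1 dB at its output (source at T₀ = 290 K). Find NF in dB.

9.2 dB

NF (dB) = SNR_in(dB) − SNR_out(dB) when the source is at T₀
NF = 55.3 − 46.1 = 9.2 dB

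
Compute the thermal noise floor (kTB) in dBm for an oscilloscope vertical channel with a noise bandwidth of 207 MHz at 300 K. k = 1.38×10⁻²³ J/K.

−90.7 dBm

P_n = kTB = 1.38×10⁻²³ × 300 × 2.07×10⁸ = 8.57×10⁻¹³ W
In dBm: 10 log₁₀(8.57×10⁻¹³ / 10⁻³) = −90.7 dBm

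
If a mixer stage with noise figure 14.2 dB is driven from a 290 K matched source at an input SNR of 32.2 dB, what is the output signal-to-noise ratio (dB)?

18.0 dB

By definition F = SNR_in/SNR_out, so in dB: SNR_out = SNR_in − NF
SNR_out = 32.2 − 14.2 = 18.0 dB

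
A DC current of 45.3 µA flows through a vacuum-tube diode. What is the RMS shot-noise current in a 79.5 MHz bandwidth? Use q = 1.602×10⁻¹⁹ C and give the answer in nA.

I_n = √(2qI·B)
2qI·B = 2 × 1.602×10⁻¹⁹ × 4.53×10⁻⁵ × 7.95×10⁷ = 1.15×10⁻¹⁵ A²
I_n = √(1.15×10⁻¹⁵) = 3.40×10⁻⁸ A = 34.0 nA

34.0 nA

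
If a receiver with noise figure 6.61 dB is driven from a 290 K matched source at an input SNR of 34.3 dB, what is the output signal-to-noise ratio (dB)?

27.69 dB

By definition F = SNR_in/SNR_out, so in dB: SNR_out = SNR_in − NF
SNR_out = 34.3 − 6.61 = 27.69 dB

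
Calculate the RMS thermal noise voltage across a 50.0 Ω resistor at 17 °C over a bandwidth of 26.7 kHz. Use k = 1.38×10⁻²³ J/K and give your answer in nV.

146 nV

T = 17 °C + 273.15 = 290.15 K
V_n = √(4kTRB)
4kTRB = 4 × 1.38×10⁻²³ × 290.15 × 5.00×10¹ × 2.67×10⁴ = 2.14×10⁻¹⁴ V²
V_n = √(2.14×10⁻¹⁴) = 1.46×10⁻⁷ V = 146 nV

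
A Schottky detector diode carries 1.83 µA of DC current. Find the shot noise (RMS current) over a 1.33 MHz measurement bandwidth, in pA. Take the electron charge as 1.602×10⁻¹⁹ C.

883 pA

I_n = √(2qI·B)
2qI·B = 2 × 1.602×10⁻¹⁹ × 1.83×10⁻⁶ × 1.33×10⁶ = 7.80×10⁻¹⁹ A²
I_n = √(7.80×10⁻¹⁹) = 8.83×10⁻¹⁰ A = 883 pA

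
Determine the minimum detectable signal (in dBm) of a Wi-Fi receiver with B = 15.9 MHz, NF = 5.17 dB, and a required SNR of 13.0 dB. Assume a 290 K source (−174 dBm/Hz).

−83.8 dBm

Sensitivity = −174 + 10 log₁₀(B) + NF + SNR_min
= −174 + 72.01 + 5.17 + 13.0
= −83.82 dBm → −83.8 dBm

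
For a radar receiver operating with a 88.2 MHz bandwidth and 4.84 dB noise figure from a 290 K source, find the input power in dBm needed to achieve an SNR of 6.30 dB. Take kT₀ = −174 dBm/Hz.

Sensitivity = −174 + 10 log₁₀(B) + NF + SNR_min
= −174 + 79.45 + 4.84 + 6.30
= −83.41 dBm → −83.4 dBm

−83.4 dBm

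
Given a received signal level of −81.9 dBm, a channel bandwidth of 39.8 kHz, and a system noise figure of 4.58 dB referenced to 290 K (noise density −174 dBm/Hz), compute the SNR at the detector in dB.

Noise floor: N = −174 + 10 log₁₀(B) + NF
10 log₁₀(3.98×10⁴) = 46 dB
N = −174 + 46 + 4.58 = −123.42 dBm
SNR = P_sig − N = −81.9 − (−123.42) = 41.52 dB → 41.5 dB

41.5 dB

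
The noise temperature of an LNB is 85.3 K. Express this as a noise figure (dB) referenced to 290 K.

1.12 dB

F = 1 + T_e/T₀ = 1 + 85.3/290 = 1.29414
NF = 10 log₁₀(1.29414) = 1.12 dB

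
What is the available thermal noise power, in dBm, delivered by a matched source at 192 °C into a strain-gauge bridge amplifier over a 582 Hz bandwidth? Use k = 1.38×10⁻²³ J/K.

−144.3 dBm

T = 192 °C + 273.15 = 465.15 K
P_n = kTB = 1.38×10⁻²³ × 465.15 × 5.82×10² = 3.74×10⁻¹⁸ W
In dBm: 10 log₁₀(3.74×10⁻¹⁸ / 10⁻³) = −144.3 dBm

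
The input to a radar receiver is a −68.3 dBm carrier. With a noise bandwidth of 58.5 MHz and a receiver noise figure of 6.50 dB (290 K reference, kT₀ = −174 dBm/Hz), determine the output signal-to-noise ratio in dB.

Noise floor: N = −174 + 10 log₁₀(B) + NF
10 log₁₀(5.85×10⁷) = 77.67 dB
N = −174 + 77.67 + 6.50 = −89.83 dBm
SNR = P_sig − N = −68.3 − (−89.83) = 21.53 dB → 21.5 dB

21.5 dB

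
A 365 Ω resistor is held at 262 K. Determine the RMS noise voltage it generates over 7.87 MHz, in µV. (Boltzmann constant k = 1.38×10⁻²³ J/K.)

V_n = √(4kTRB)
4kTRB = 4 × 1.38×10⁻²³ × 262 × 3.65×10² × 7.87×10⁶ = 4.15×10⁻¹¹ V²
V_n = √(4.15×10⁻¹¹) = 6.45×10⁻⁶ V = 6.45 µV

6.45 µV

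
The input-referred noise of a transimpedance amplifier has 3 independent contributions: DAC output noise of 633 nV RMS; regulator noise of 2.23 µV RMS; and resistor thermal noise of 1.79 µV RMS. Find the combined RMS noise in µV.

Uncorrelated sources add in power (mean-square): V_tot = √(ΣV_i²)
V_tot = √[(6.33×10⁻⁷)² + (2.23×10⁻⁶)² + (1.79×10⁻⁶)²] = 2.93×10⁻⁶ V = 2.93 µV

2.93 µV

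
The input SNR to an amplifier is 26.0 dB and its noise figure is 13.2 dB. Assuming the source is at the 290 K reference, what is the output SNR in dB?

12.8 dB

By definition F = SNR_in/SNR_out, so in dB: SNR_out = SNR_in − NF
SNR_out = 26.0 − 13.2 = 12.8 dB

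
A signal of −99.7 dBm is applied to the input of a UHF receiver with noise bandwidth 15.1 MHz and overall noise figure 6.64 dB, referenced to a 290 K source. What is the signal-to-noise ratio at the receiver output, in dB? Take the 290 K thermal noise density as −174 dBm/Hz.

Noise floor: N = −174 + 10 log₁₀(B) + NF
10 log₁₀(1.51×10⁷) = 71.79 dB
N = −174 + 71.79 + 6.64 = −95.57 dBm
SNR = P_sig − N = −99.7 − (−95.57) = −4.13 dB → −4.1 dB

−4.1 dB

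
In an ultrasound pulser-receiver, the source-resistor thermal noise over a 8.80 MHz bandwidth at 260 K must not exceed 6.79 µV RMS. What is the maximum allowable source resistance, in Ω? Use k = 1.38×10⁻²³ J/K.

Johnson–Nyquist: V_n = √(4kTRB) ⇒ R = V_n² / (4kTB)
4kTB = 4 × 1.38×10⁻²³ × 260 × 8.80×10⁶ = 1.26×10⁻¹³
R = (6.79×10⁻⁶)² / 1.26×10⁻¹³ = 3.65×10² Ω = 365 Ω

365 Ω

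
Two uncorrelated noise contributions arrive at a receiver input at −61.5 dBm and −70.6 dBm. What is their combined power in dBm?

Convert to linear, add, convert back:
P₁ = 7.08×10⁻¹⁰ W, P₂ = 8.71×10⁻¹¹ W
P_tot = 7.95×10⁻¹⁰ W → 10 log₁₀(P_tot / 10⁻³) = −61.0 dBm

−61.0 dBm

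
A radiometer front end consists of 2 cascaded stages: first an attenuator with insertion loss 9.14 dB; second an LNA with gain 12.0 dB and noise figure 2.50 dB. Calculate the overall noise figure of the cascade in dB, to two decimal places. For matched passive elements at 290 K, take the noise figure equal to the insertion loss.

11.64 dB

Convert to linear (a loss of L dB is a gain of −L dB): F_i = 10^(NF_i/10), G_i = 10^(G_i,dB/10)
  Stage 1: F_1 = 10^(9.14/10) = 8.204, G_1 = 10^(−9.14/10) = 0.1219
  Stage 2: F_2 = 10^(2.50/10) = 1.778, G_2 = 10^(12.0/10) = 15.85
Friis cascade:
  F = 8.204 + (1.778 − 1)/0.1219 = 14.59
NF = 10 log₁₀(14.59) = 11.64 dB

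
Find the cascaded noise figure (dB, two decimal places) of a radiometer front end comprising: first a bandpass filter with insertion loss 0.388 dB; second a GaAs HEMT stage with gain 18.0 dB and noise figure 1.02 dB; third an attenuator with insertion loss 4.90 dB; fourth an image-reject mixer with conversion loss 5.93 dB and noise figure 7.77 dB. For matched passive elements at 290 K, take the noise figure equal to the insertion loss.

Convert to linear (a loss of L dB is a gain of −L dB): F_i = 10^(NF_i/10), G_i = 10^(G_i,dB/10)
  Stage 1: F_1 = 10^(0.388/10) = 1.093, G_1 = 10^(−0.388/10) = 0.9145
  Stage 2: F_2 = 10^(1.02/10) = 1.265, G_2 = 10^(18.0/10) = 63.10
  Stage 3: F_3 = 10^(4.90/10) = 3.090, G_3 = 10^(−4.90/10) = 0.3236
  Stage 4: F_4 = 10^(7.77/10) = 5.984, G_4 = 10^(−5.93/10) = 0.2553
Friis cascade:
  F = 1.093 + (1.265 − 1)/0.9145 + (3.090 − 1)/57.70 + (5.984 − 1)/18.67 = 1.686
NF = 10 log₁₀(1.686) = 2.27 dB

2.27 dB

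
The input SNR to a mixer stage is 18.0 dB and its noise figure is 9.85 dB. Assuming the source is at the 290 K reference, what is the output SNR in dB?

8.15 dB

By definition F = SNR_in/SNR_out, so in dB: SNR_out = SNR_in − NF
SNR_out = 18.0 − 9.85 = 8.15 dB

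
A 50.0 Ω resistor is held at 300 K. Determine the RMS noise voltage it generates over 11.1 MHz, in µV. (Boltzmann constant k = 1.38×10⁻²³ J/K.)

3.03 µV

V_n = √(4kTRB)
4kTRB = 4 × 1.38×10⁻²³ × 300 × 5.00×10¹ × 1.11×10⁷ = 9.19×10⁻¹² V²
V_n = √(9.19×10⁻¹²) = 3.03×10⁻⁶ V = 3.03 µV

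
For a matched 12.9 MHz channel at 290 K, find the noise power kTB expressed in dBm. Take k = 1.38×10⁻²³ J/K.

P_n = kTB = 1.38×10⁻²³ × 290 × 1.29×10⁷ = 5.16×10⁻¹⁴ W
In dBm: 10 log₁₀(5.16×10⁻¹⁴ / 10⁻³) = −102.9 dBm

−102.9 dBm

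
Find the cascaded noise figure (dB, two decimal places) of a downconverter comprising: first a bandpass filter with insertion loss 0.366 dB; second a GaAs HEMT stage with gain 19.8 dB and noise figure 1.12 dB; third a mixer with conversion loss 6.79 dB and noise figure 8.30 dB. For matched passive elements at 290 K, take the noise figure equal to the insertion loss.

Convert to linear (a loss of L dB is a gain of −L dB): F_i = 10^(NF_i/10), G_i = 10^(G_i,dB/10)
  Stage 1: F_1 = 10^(0.366/10) = 1.088, G_1 = 10^(−0.366/10) = 0.9192
  Stage 2: F_2 = 10^(1.12/10) = 1.294, G_2 = 10^(19.8/10) = 95.50
  Stage 3: F_3 = 10^(8.30/10) = 6.761, G_3 = 10^(−6.79/10) = 0.2094
Friis cascade:
  F = 1.088 + (1.294 − 1)/0.9192 + (6.761 − 1)/87.78 = 1.474
NF = 10 log₁₀(1.474) = 1.68 dB

1.68 dB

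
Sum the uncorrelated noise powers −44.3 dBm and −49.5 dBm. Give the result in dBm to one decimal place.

Convert to linear, add, convert back:
P₁ = 3.72×10⁻⁸ W, P₂ = 1.12×10⁻⁸ W
P_tot = 4.84×10⁻⁸ W → 10 log₁₀(P_tot / 10⁻³) = −43.2 dBm

−43.2 dBm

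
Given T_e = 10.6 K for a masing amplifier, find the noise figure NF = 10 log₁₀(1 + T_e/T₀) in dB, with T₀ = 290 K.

F = 1 + T_e/T₀ = 1 + 10.6/290 = 1.03655
NF = 10 log₁₀(1.03655) = 0.156 dB

0.156 dB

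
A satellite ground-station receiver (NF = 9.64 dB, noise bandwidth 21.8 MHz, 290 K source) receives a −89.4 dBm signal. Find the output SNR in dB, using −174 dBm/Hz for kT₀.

1.6 dB

Noise floor: N = −174 + 10 log₁₀(B) + NF
10 log₁₀(2.18×10⁷) = 73.38 dB
N = −174 + 73.38 + 9.64 = −90.98 dBm
SNR = P_sig − N = −89.4 − (−90.98) = 1.58 dB → 1.6 dB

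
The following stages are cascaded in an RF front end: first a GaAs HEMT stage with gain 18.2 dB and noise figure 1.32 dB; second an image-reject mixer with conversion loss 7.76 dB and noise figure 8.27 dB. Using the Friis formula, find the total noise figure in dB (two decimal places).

Convert to linear (a loss of L dB is a gain of −L dB): F_i = 10^(NF_i/10), G_i = 10^(G_i,dB/10)
  Stage 1: F_1 = 10^(1.32/10) = 1.355, G_1 = 10^(18.2/10) = 66.07
  Stage 2: F_2 = 10^(8.27/10) = 6.714, G_2 = 10^(−7.76/10) = 0.1675
Friis cascade:
  F = 1.355 + (6.714 − 1)/66.07 = 1.442
NF = 10 log₁₀(1.442) = 1.59 dB

1.59 dB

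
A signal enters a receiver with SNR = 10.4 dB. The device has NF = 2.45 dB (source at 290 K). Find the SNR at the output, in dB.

By definition F = SNR_in/SNR_out, so in dB: SNR_out = SNR_in − NF
SNR_out = 10.4 − 2.45 = 7.95 dB

7.95 dB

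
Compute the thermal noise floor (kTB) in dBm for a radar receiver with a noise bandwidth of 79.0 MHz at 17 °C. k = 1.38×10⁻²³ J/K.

T = 17 °C + 273.15 = 290.15 K
P_n = kTB = 1.38×10⁻²³ × 290.15 × 7.90×10⁷ = 3.16×10⁻¹³ W
In dBm: 10 log₁₀(3.16×10⁻¹³ / 10⁻³) = −95.0 dBm

−95.0 dBm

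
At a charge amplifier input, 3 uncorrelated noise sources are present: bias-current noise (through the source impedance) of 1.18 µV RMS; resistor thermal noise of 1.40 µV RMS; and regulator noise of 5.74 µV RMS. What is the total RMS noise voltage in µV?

6.02 µV

Uncorrelated sources add in power (mean-square): V_tot = √(ΣV_i²)
V_tot = √[(1.18×10⁻⁶)² + (1.40×10⁻⁶)² + (5.74×10⁻⁶)²] = 6.02×10⁻⁶ V = 6.02 µV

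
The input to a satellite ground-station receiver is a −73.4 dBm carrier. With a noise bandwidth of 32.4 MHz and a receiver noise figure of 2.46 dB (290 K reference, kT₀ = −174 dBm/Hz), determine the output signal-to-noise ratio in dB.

23.0 dB

Noise floor: N = −174 + 10 log₁₀(B) + NF
10 log₁₀(3.24×10⁷) = 75.11 dB
N = −174 + 75.11 + 2.46 = −96.43 dBm
SNR = P_sig − N = −73.4 − (−96.43) = 23.03 dB → 23.0 dB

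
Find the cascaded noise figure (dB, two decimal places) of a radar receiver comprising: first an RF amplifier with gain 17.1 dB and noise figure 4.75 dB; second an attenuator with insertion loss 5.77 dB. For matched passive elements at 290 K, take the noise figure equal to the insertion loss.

4.83 dB

Convert to linear (a loss of L dB is a gain of −L dB): F_i = 10^(NF_i/10), G_i = 10^(G_i,dB/10)
  Stage 1: F_1 = 10^(4.75/10) = 2.985, G_1 = 10^(17.1/10) = 51.29
  Stage 2: F_2 = 10^(5.77/10) = 3.776, G_2 = 10^(−5.77/10) = 0.2649
Friis cascade:
  F = 2.985 + (3.776 − 1)/51.29 = 3.040
NF = 10 log₁₀(3.040) = 4.83 dB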